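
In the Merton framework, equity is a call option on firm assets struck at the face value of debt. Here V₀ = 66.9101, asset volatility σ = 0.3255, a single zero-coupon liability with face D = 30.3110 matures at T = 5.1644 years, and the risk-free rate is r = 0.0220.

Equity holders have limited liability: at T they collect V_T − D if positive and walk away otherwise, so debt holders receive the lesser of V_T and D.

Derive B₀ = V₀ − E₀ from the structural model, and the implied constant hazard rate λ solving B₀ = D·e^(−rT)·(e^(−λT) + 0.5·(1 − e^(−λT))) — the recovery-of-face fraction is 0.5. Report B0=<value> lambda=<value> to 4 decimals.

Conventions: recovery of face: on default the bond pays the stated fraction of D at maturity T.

B0=25.4513 lambda=0.0244

With assets at 66.9101 and a single debt payment of 30.3110 at 5.1644 years:
d₁ = [ln(V₀/D) + (r + σ²/2)T] / (σ√T)
   = [ln(66.9101/30.3110) + (0.0220 + 0.5·0.3255²)·5.1644] / (0.3255·√5.1644)
   = [0.791839 + 0.387202] / 0.739709 = 1.593925
d₂ = d₁ − σ√T = 1.593925 − 0.739709 = 0.854216
N(d₁) = 0.944524,  N(d₂) = 0.803507,  e^(−rT) = 0.892600
E₀ = V₀·N(d₁) − D·e^(−rT)·N(d₂)
   = 66.9101·0.944524 − 30.3110·0.892600·0.803507 = 41.458797
B₀ = V₀ − E₀ = 66.9101 − 41.458797 = 25.451303
e^(−λT) = (B₀·e^(rT)/D − 0.5)/(1 − 0.5) = (25.4513·1.120323/30.3110 − 0.5)/0.5 = 0.88140741
λ = −ln(0.88140741)/5.1644 = 0.024443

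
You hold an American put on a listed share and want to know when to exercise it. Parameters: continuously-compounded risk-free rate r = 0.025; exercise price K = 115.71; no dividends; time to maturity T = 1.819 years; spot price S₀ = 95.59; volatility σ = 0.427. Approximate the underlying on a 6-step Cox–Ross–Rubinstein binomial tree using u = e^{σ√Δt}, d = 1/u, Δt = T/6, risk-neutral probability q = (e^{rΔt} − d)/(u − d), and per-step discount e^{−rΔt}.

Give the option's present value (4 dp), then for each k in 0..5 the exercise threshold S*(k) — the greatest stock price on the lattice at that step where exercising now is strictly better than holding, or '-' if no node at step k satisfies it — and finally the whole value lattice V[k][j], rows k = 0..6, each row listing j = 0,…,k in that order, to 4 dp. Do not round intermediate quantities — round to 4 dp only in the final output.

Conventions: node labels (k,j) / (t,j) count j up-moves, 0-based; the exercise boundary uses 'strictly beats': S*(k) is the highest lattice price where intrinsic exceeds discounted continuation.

price = 33.2780
boundary = - - - 47.2164 59.7310 75.5625
tree:
33.2780
43.9700 21.1540
56.0309 30.4008 10.5421
68.4936 42.1859 16.9330 3.1398
78.3861 55.9790 26.5332 5.8319 0.0000
86.2060 68.4936 40.1475 10.8322 0.0000 0.0000
92.3876 78.3861 55.9790 20.1200 0.0000 0.0000 0.0000

params: Δt=0.30317 u=1.26505 d=0.79048 q=0.45752 e^(-rΔt)=0.99245
t_6 payoffs: 92.3876 78.3861 55.9790 20.1200 0.0000 0.0000 0.0000
t_5: node(5,0) S=29.5040 payoff=86.2060 vs cont=85.3324 → 86.2060 [stop]  node(5,1) S=47.2164 payoff=68.4936 vs cont=67.6199 → 68.4936 [stop]  node(5,2) S=75.5625 payoff=40.1475 vs cont=39.2739 → 40.1475 [stop]  node(5,3) S=120.9258 payoff=0.0000 vs cont=10.8322 → 10.8322 [wait]  node(5,4) S=193.5226 payoff=0.0000 vs cont=0.0000 → 0.0000 [wait]  node(5,5) S=309.7023 payoff=0.0000 vs cont=0.0000 → 0.0000 [wait]  ⇒ S*(5)=75.5625
t_4: node(4,0) S=37.3239 payoff=78.3861 vs cont=77.5124 → 78.3861 [stop]  node(4,1) S=59.7310 payoff=55.9790 vs cont=55.1053 → 55.9790 [stop]  node(4,2) S=95.5900 payoff=20.1200 vs cont=26.5332 → 26.5332 [wait]  node(4,3) S=152.9767 payoff=0.0000 vs cont=5.8319 → 5.8319 [wait]  node(4,4) S=244.8150 payoff=0.0000 vs cont=0.0000 → 0.0000 [wait]  ⇒ S*(4)=59.7310
t_3: node(3,0) S=47.2164 payoff=68.4936 vs cont=67.6199 → 68.4936 [stop]  node(3,1) S=75.5625 payoff=40.1475 vs cont=42.1859 → 42.1859 [wait]  node(3,2) S=120.9258 payoff=0.0000 vs cont=16.9330 → 16.9330 [wait]  node(3,3) S=193.5226 payoff=0.0000 vs cont=3.1398 → 3.1398 [wait]  ⇒ S*(3)=47.2164
t_2: node(2,0) S=59.7310 payoff=55.9790 vs cont=56.0309 → 56.0309 [wait]  node(2,1) S=95.5900 payoff=20.1200 vs cont=30.4008 → 30.4008 [wait]  node(2,2) S=152.9767 payoff=0.0000 vs cont=10.5421 → 10.5421 [wait]  ⇒ S*(2)=-
t_1: node(1,0) S=75.5625 payoff=40.1475 vs cont=43.9700 → 43.9700 [wait]  node(1,1) S=120.9258 payoff=0.0000 vs cont=21.1540 → 21.1540 [wait]  ⇒ S*(1)=-
t_0: node(0,0) S=95.5900 payoff=20.1200 vs cont=33.2780 → 33.2780 [wait]  ⇒ S*(0)=-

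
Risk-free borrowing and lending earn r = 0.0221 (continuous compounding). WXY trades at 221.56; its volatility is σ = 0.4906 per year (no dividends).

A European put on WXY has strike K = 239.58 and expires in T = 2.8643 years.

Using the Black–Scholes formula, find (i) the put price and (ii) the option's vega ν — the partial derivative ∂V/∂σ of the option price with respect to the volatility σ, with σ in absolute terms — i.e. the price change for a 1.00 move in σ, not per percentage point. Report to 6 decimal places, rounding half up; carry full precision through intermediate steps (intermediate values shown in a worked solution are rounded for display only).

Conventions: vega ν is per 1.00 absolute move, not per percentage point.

σ√T = 0.4906·√2.8643 = 0.830303
d₁ = (ln(S/K) + (r+σ²/2)T) / (σ√T) = (ln(221.56/239.58) + (0.0221+0.4906²/2)·2.8643) / 0.830303 = (-0.078194 + 0.408003) / 0.830303 = 0.397215
d₂ = d₁ − σ√T = 0.397215 − 0.830303 = -0.433088
e^{−rT} = 0.938661
N(−d₁) = 0.345604,  N(−d₂) = 0.667525
Put price V = K·e^{−rT}·N(−d₂) − S·N(−d₁) = 150.115878 − 76.572128 = 73.543750
φ(d₁) = (1/√(2π))·e^{−d₁²/2} = 0.368679
ν = S·φ(d₁)·√T = 138.244940

price = 73.543750
ν = 138.244940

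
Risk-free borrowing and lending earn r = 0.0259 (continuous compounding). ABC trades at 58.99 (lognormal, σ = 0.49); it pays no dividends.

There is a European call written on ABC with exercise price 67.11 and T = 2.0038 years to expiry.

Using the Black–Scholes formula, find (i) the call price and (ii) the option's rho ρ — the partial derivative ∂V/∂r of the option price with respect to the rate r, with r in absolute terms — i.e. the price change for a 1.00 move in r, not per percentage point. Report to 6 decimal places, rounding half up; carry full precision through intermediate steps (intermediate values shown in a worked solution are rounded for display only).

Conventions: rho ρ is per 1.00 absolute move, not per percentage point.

σ√T = 0.49·√2.0038 = 0.693623
d₁ = (ln(S/K) + (r+σ²/2)T) / (σ√T) = (ln(58.99/67.11) + (0.0259+0.49²/2)·2.0038) / 0.693623 = (-0.128965 + 0.292455) / 0.693623 = 0.235704
d₂ = d₁ − σ√T = 0.235704 − 0.693623 = -0.457919
e^{−rT} = 0.949425
N(d₁) = 0.593169,  N(d₂) = 0.323505
Call price V = S·N(d₁) − K·e^{−rT}·N(d₂) = 34.991024 − 20.612446 = 14.378578
ρ = K·T·e^{−rT}·N(d₂) = 41.303219

price = 14.378578
ρ = 41.303219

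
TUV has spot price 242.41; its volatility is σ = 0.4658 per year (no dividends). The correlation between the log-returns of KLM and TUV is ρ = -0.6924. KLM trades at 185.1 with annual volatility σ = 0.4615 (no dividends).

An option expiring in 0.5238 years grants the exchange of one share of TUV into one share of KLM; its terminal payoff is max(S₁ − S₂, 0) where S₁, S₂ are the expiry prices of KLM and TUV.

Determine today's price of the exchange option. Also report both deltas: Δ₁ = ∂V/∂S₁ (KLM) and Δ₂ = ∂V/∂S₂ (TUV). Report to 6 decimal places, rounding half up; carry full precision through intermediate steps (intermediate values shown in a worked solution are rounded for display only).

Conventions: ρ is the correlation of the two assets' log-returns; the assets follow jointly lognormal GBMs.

σ_eff = √(σ₁² + σ₂² − 2ρσ₁σ₂) = √(0.4615² + 0.4658² − 2·-0.6924·0.4615·0.4658) = 0.853017
d₁ = (ln(S₁/S₂) + (q₂ − q₁ + σ_eff²/2)T) / (σ_eff√T) = (ln(185.1/242.41) + (0.0 − 0.0 + 0.363819)·0.5238) / 0.617363 = -0.128232
d₂ = d₁ − σ_eff√T = -0.128232 − 0.617363 = -0.745595
N(d₁) = 0.448982,  N(d₂) = 0.227956
V = S₁·e^{−q₁T}·N(d₁) − S₂·e^{−q₂T}·N(d₂) = 83.106660 − 55.258815 = 27.847845
Key observation: pricing in TUV-units makes this a unit-strike call on the ratio S₁/S₂ — the risk-free rate cancels and cannot affect the value.
Δ₁ = e^{−q₁T}·N(d₁) = 0.448982;  Δ₂ = −e^{−q₂T}·N(d₂) = -0.227956

exchange price = 27.847845
Δ1 = 0.448982
Δ2 = -0.227956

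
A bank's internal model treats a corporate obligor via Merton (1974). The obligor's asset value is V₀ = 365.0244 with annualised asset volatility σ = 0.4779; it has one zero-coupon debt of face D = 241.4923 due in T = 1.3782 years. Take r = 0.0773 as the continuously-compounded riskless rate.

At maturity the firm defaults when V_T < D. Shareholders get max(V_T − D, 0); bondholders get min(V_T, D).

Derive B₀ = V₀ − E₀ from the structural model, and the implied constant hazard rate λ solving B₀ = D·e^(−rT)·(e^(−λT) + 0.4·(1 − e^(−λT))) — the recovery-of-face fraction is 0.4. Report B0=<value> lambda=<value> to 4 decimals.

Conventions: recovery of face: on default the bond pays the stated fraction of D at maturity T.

B0=202.3383 lambda=0.0872

Equity is a call on the firm's assets struck at D = 241.4923:
d₁ = [ln(V₀/D) + (r + σ²/2)T] / (σ√T)
   = [ln(365.0244/241.4923) + (0.0773 + 0.5·0.4779²)·1.3782] / (0.4779·√1.3782)
   = [0.413127 + 0.263917] / 0.561039 = 1.206768
d₂ = d₁ − σ√T = 1.206768 − 0.561039 = 0.645729
N(d₁) = 0.886239,  N(d₂) = 0.740772,  e^(−rT) = 0.898944
E₀ = V₀·N(d₁) − D·e^(−rT)·N(d₂)
   = 365.0244·0.886239 − 241.4923·0.898944·0.740772 = 162.686137
B₀ = V₀ − E₀ = 365.0244 − 162.686137 = 202.338263
e^(−λT) = (B₀·e^(rT)/D − 0.4)/(1 − 0.4) = (202.3383·1.112417/241.4923 − 0.4)/0.6 = 0.88676109
λ = −ln(0.88676109)/1.3782 = 0.087200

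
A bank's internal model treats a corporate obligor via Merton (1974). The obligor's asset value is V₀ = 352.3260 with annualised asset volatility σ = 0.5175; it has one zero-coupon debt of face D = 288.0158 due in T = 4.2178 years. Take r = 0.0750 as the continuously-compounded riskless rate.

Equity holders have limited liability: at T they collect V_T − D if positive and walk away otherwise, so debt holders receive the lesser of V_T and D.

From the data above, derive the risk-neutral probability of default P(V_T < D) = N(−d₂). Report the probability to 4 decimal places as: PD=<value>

Work the structural quantities from V₀ = 352.3260 against face 288.0158:
d₁ = [ln(V₀/D) + (r + σ²/2)T] / (σ√T)
   = [ln(352.3260/288.0158) + (0.0750 + 0.5·0.5175²)·4.2178] / (0.5175·√4.2178)
   = [0.201542 + 0.881112] / 1.062804 = 1.018676
d₂ = d₁ − σ√T = 1.018676 − 1.062804 = -0.044129
risk-neutral PD = N(−d₂) = N(0.044129) = 0.517599

PD=0.5176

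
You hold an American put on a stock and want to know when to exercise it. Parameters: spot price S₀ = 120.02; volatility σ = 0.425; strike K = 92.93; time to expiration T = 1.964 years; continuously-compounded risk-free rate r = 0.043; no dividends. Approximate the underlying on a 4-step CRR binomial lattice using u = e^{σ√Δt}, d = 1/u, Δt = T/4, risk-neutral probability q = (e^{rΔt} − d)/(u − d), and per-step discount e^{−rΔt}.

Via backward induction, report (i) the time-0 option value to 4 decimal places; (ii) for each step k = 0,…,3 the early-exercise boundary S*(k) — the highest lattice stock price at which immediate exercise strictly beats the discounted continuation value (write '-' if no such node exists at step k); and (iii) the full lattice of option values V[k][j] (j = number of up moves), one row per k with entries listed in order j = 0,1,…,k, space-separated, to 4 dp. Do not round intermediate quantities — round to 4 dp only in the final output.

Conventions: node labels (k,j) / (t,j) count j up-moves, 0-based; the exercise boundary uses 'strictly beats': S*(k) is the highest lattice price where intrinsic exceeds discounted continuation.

price = 11.7463
boundary = - - - 49.1191
tree:
11.7463
18.9107 3.9262
29.4817 7.4452 0.0000
43.8109 14.1181 0.0000 0.0000
56.4617 26.7716 0.0000 0.0000 0.0000

Δt=0.49100, u=1.34690, d=0.74245, q=0.46140, disc=e^(-rΔt)=0.97911
k=4 terminal: V=max(K-S,0) → 56.4617 26.7716 0.0000 0.0000 0.0000
k=3: j=0 S=49.1191 intr=43.8109 cont=41.8694 V=43.8109[EX]; j=1 S=89.1085 intr=3.8215 cont=14.1181 V=14.1181[hold]; j=2 S=161.6546 intr=0.0000 cont=0.0000 V=0.0000[hold]; j=3 S=293.2627 intr=0.0000 cont=0.0000 V=0.0000[hold]  S*(3)=49.1191
k=2: j=0 S=66.1584 intr=26.7716 cont=29.4817 V=29.4817[hold]; j=1 S=120.0200 intr=0.0000 cont=7.4452 V=7.4452[hold]; j=2 S=217.7321 intr=0.0000 cont=0.0000 V=0.0000[hold]  S*(2)=-
k=1: j=0 S=89.1085 intr=3.8215 cont=18.9107 V=18.9107[hold]; j=1 S=161.6546 intr=0.0000 cont=3.9262 V=3.9262[hold]  S*(1)=-
k=0: j=0 S=120.0200 intr=0.0000 cont=11.7463 V=11.7463[hold]  S*(0)=-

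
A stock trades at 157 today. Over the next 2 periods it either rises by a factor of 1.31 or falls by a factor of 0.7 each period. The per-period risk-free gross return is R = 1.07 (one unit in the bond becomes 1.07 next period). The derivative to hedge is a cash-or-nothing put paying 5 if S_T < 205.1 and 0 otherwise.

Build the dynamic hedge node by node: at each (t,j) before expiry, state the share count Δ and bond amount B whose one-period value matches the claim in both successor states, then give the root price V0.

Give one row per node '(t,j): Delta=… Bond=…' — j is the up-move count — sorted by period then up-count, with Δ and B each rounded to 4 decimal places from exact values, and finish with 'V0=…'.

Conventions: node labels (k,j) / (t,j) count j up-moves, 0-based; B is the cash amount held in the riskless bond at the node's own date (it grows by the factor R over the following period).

No-arbitrage ⇒ martingale measure with p* = (R−d)/(u−d) = 0.6066.
Payoffs at expiry: V(2,0)=5.0000, V(2,1)=5.0000, V(2,2)=0.0000
(1,0): S=109.9000. Δ = (V_up−V_dn)/(S_up−S_dn) = (5.0000−5.0000)/(143.9690−76.9300) = 0.0000. V = [p*·5.0000 + (1−p*)·5.0000]/1.07 = 4.6729. B = V − Δ·S = 4.6729.
(1,1): S=205.6700. Δ = (V_up−V_dn)/(S_up−S_dn) = (0.0000−5.0000)/(269.4277−143.9690) = -0.0399. V = [p*·0.0000 + (1−p*)·5.0000]/1.07 = 1.8385. B = V − Δ·S = 10.0352.
(0,0): S=157.0000. Δ = (V_up−V_dn)/(S_up−S_dn) = (1.8385−4.6729)/(205.6700−109.9000) = -0.0296. V = [p*·1.8385 + (1−p*)·4.6729]/1.07 = 2.7605. B = V − Δ·S = 7.4070.
Verification: the root portfolio costs Δ(0,0)·S0 + B(0,0) = 2.7605, matching V0.

(0,0): Delta=-0.0296 Bond=7.4070
(1,0): Delta=0.0000 Bond=4.6729
(1,1): Delta=-0.0399 Bond=10.0352
V0=2.7605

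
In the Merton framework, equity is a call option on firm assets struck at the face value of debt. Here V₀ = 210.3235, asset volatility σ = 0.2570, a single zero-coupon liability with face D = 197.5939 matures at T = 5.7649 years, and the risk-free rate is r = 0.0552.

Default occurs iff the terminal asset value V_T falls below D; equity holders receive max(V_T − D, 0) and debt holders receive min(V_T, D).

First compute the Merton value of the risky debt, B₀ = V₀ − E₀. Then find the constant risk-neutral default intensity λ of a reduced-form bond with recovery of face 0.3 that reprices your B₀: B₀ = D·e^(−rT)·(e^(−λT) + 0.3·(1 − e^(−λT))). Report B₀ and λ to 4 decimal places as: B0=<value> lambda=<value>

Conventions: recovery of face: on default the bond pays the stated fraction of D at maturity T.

With assets at 210.3235 and a single debt payment of 197.5939 at 5.7649 years:
d₁ = [ln(V₀/D) + (r + σ²/2)T] / (σ√T)
   = [ln(210.3235/197.5939) + (0.0552 + 0.5·0.2570²)·5.7649] / (0.2570·√5.7649)
   = [0.062433 + 0.508605] / 0.617062 = 0.925414
d₂ = d₁ − σ√T = 0.925414 − 0.617062 = 0.308352
N(d₁) = 0.822625,  N(d₂) = 0.621093,  e^(−rT) = 0.727441
E₀ = V₀·N(d₁) − D·e^(−rT)·N(d₂)
   = 210.3235·0.822625 − 197.5939·0.727441·0.621093 = 83.742761
B₀ = V₀ − E₀ = 210.3235 − 83.742761 = 126.580739
e^(−λT) = (B₀·e^(rT)/D − 0.3)/(1 − 0.3) = (126.5807·1.374682/197.5939 − 0.3)/0.7 = 0.82947940
λ = −ln(0.82947940)/5.7649 = 0.032430

B0=126.5807 lambda=0.0324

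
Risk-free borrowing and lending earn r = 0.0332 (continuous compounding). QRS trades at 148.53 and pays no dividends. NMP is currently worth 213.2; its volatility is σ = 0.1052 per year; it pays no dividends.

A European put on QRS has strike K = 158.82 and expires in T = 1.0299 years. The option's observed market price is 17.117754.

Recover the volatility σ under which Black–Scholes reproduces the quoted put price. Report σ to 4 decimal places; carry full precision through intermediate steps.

sigma = 0.2379

At σ = 0.2379 the Black–Scholes value reproduces the quote:
σ√T = 0.2379·√1.0299 = 0.241430
d₁ = (ln(S/K) + (r+σ²/2)T) / (σ√T) = (ln(148.53/158.82) + (0.0332+0.2379²/2)·1.0299) / 0.241430 = (-0.066985 + 0.063337) / 0.241430 = -0.015108
d₂ = d₁ − σ√T = -0.015108 − 0.241430 = -0.256538
e^{−rT} = 0.966385
N(−d₁) = 0.506027,  N(−d₂) = 0.601232
V = K·e^{−rT}·N(−d₂) − S·N(−d₁) = 92.277941 − 75.160188 = 17.117754 (equal to the quote); since ∂V/∂σ > 0 for all σ, the implied volatility is unique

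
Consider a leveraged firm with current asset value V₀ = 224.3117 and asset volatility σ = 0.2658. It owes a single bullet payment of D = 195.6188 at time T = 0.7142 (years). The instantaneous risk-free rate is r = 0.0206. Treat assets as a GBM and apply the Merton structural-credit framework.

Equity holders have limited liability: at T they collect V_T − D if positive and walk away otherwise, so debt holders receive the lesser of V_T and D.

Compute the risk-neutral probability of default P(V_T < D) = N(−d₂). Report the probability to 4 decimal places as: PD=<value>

Equity is a call on the firm's assets struck at D = 195.6188:
d₁ = [ln(V₀/D) + (r + σ²/2)T] / (σ√T)
   = [ln(224.3117/195.6188) + (0.0206 + 0.5·0.2658²)·0.7142] / (0.2658·√0.7142)
   = [0.136869 + 0.039942] / 0.224629 = 0.787123
d₂ = d₁ − σ√T = 0.787123 − 0.224629 = 0.562494
risk-neutral PD = N(−d₂) = N(-0.562494) = 0.286890

PD=0.2869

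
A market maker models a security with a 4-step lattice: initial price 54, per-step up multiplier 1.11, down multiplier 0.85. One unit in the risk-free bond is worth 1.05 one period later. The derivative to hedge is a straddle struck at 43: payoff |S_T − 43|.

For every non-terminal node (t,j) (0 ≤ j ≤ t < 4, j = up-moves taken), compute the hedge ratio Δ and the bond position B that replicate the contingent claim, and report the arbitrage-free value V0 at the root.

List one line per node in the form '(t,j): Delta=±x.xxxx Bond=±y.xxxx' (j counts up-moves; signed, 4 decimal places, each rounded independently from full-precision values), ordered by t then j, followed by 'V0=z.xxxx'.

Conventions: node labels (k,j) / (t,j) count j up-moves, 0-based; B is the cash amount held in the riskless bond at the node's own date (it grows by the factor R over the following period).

(0,0): Delta=0.8934 Bond=-29.1635
(1,0): Delta=0.5962 Bond=-16.9811
(1,1): Delta=0.9616 Bond=-34.7139
(2,0): Delta=-0.2676 Bond=15.8713
(2,1): Delta=0.7946 Bond=-27.9405
(2,2): Delta=1.0000 Bond=-39.0023
(3,0): Delta=-1.0000 Bond=40.9524
(3,1): Delta=-0.0994 Bond=9.3786
(3,2): Delta=1.0000 Bond=-40.9524
(3,3): Delta=1.0000 Bond=-40.9524
V0=19.0780

No-arbitrage ⇒ martingale measure with p* = (R−d)/(u−d) = 0.7692.
At maturity the claim pays: V(4,0)=14.8117, V(4,1)=6.1893, V(4,2)=5.0704, V(4,3)=19.7743, V(4,4)=38.9758
Node (3,0) S=33.1627: V=(p*·6.1893+(1−p*)·14.8117)/1.05=7.7896; Δ=(6.1893−14.8117)/(36.8107−28.1883)=-1.0000; B=V−Δ·S=40.9524
Node (3,1) S=43.3066: V=(p*·5.0704+(1−p*)·6.1893)/1.05=5.0749; Δ=(5.0704−6.1893)/(48.0704−36.8107)=-0.0994; B=V−Δ·S=9.3786
Node (3,2) S=56.5534: V=(p*·19.7743+(1−p*)·5.0704)/1.05=15.6010; Δ=(19.7743−5.0704)/(62.7743−48.0704)=1.0000; B=V−Δ·S=-40.9524
Node (3,3) S=73.8521: V=(p*·38.9758+(1−p*)·19.7743)/1.05=32.8997; Δ=(38.9758−19.7743)/(81.9758−62.7743)=1.0000; B=V−Δ·S=-40.9524
Node (2,0) S=39.0150: V=(p*·5.0749+(1−p*)·7.7896)/1.05=5.4299; Δ=(5.0749−7.7896)/(43.3066−33.1627)=-0.2676; B=V−Δ·S=15.8713
Node (2,1) S=50.9490: V=(p*·15.6010+(1−p*)·5.0749)/1.05=12.5447; Δ=(15.6010−5.0749)/(56.5534−43.3067)=0.7946; B=V−Δ·S=-27.9405
Node (2,2) S=66.5334: V=(p*·32.8997+(1−p*)·15.6010)/1.05=27.5311; Δ=(32.8997−15.6010)/(73.8521−56.5534)=1.0000; B=V−Δ·S=-39.0023
Node (1,0) S=45.9000: V=(p*·12.5447+(1−p*)·5.4299)/1.05=10.3836; Δ=(12.5447−5.4299)/(50.9490−39.0150)=0.5962; B=V−Δ·S=-16.9811
Node (1,1) S=59.9400: V=(p*·27.5311+(1−p*)·12.5447)/1.05=22.9264; Δ=(27.5311−12.5447)/(66.5334−50.9490)=0.9616; B=V−Δ·S=-34.7139
Node (0,0) S=54.0000: V=(p*·22.9264+(1−p*)·10.3836)/1.05=19.0780; Δ=(22.9264−10.3836)/(59.9400−45.9000)=0.8934; B=V−Δ·S=-29.1635
Check: Δ(0,0)·S0 + B(0,0) = 19.0780 = V0.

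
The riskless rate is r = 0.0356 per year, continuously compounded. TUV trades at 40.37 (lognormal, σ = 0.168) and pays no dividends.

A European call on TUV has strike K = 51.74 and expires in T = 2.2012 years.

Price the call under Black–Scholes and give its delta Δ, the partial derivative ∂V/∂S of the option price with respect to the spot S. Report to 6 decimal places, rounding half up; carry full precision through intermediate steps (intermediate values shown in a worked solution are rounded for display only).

σ√T = 0.168·√2.2012 = 0.249252
d₁ = (ln(S/K) + (r+σ²/2)T) / (σ√T) = (ln(40.37/51.74) + (0.0356+0.168²/2)·2.2012) / 0.249252 = (-0.248144 + 0.109426) / 0.249252 = -0.556537
d₂ = d₁ − σ√T = -0.556537 − 0.249252 = -0.805790
e^{−rT} = 0.924629
N(d₁) = 0.288922,  N(d₂) = 0.210182
Call price V = S·N(d₁) − K·e^{−rT}·N(d₂) = 11.663771 − 10.055174 = 1.608597
Δ = N(d₁) = 0.288922

price = 1.608597
Δ = 0.288922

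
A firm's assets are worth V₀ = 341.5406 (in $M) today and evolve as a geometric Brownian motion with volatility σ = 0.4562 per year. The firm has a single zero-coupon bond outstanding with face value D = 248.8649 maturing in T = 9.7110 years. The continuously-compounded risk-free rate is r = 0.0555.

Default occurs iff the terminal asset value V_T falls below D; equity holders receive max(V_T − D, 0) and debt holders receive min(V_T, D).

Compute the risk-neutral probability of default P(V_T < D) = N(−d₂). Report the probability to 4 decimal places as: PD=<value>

With assets at 341.5406 and a single debt payment of 248.8649 at 9.7110 years:
d₁ = [ln(V₀/D) + (r + σ²/2)T] / (σ√T)
   = [ln(341.5406/248.8649) + (0.0555 + 0.5·0.4562²)·9.7110] / (0.4562·√9.7110)
   = [0.316556 + 1.549480] / 1.421632 = 1.312601
d₂ = d₁ − σ√T = 1.312601 − 1.421632 = -0.109031
risk-neutral PD = N(−d₂) = N(0.109031) = 0.543411

PD=0.5434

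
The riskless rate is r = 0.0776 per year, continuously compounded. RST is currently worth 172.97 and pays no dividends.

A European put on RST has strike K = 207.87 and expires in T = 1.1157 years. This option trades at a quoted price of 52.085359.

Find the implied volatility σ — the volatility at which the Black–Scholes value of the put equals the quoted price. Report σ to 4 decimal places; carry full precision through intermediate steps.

At σ = 0.5658 the Black–Scholes value reproduces the quote:
σ√T = 0.5658·√1.1157 = 0.597636
d₁ = (ln(S/K) + (r+σ²/2)T) / (σ√T) = (ln(172.97/207.87) + (0.0776+0.5658²/2)·1.1157) / 0.597636 = (-0.183795 + 0.265163) / 0.597636 = 0.136150
d₂ = d₁ − σ√T = 0.136150 − 0.597636 = -0.461486
e^{−rT} = 0.917064
N(−d₁) = 0.445851,  N(−d₂) = 0.677775
V = K·e^{−rT}·N(−d₂) − S·N(−d₁) = 129.204290 − 77.118931 = 52.085359 (the observed quote) — the price is monotone increasing in volatility, hence this σ is the only solution

sigma = 0.5658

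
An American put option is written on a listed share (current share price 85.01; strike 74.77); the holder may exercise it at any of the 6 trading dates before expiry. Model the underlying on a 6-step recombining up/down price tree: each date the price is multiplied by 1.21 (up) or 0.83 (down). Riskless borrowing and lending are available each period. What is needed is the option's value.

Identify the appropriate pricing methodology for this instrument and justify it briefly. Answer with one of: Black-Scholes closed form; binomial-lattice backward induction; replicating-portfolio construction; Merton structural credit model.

Key observation: the exercise right at every one of the 6 steps is what matters: each node needs max(74.77 − S, continuation), which only the stepwise tree valuation starting from spot 85.01 delivers.

framework: binomial-lattice backward induction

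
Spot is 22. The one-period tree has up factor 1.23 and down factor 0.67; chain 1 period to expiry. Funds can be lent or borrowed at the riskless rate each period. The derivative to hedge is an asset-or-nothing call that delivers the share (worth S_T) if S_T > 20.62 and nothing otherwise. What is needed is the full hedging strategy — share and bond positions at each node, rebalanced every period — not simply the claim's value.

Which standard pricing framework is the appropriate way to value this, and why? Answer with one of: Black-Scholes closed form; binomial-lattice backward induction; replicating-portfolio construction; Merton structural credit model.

framework: replicating-portfolio construction

Key observation: the deliverable is the dynamic trading strategy on the 1-step tree (spot 22, moves 1.23 and 0.67), so the valuation must go through the node-by-node replicating-portfolio solve.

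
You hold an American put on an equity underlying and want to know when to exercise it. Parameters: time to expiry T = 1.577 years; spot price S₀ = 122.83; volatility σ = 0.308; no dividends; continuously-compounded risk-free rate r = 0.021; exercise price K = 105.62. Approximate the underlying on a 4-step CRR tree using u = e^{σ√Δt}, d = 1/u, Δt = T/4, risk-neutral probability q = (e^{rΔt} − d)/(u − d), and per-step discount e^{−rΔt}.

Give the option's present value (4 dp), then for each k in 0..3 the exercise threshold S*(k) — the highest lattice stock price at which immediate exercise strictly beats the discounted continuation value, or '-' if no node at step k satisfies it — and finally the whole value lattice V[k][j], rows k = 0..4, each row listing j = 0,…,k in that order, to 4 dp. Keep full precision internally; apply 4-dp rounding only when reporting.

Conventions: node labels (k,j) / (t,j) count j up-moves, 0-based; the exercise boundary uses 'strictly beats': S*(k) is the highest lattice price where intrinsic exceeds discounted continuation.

price = 9.7134
boundary = - - - 68.7604
tree:
9.7134
15.7478 3.1650
24.6993 6.0576 0.0000
36.8596 11.5936 0.0000 0.0000
48.9505 22.1891 0.0000 0.0000 0.0000

params: Δt=0.39425 u=1.21336 d=0.82416 q=0.47316 e^(-rΔt)=0.99175
t_4 payoffs: 48.9505 22.1891 0.0000 0.0000 0.0000
t_3: node(3,0) S=68.7604 payoff=36.8596 vs cont=35.9888 → 36.8596 [stop]  node(3,1) S=101.2315 payoff=4.3885 vs cont=11.5936 → 11.5936 [wait]  node(3,2) S=149.0367 payoff=0.0000 vs cont=0.0000 → 0.0000 [wait]  node(3,3) S=219.4171 payoff=0.0000 vs cont=0.0000 → 0.0000 [wait]  ⇒ S*(3)=68.7604
t_2: node(2,0) S=83.4309 payoff=22.1891 vs cont=24.6993 → 24.6993 [wait]  node(2,1) S=122.8300 payoff=0.0000 vs cont=6.0576 → 6.0576 [wait]  node(2,2) S=180.8347 payoff=0.0000 vs cont=0.0000 → 0.0000 [wait]  ⇒ S*(2)=-
t_1: node(1,0) S=101.2315 payoff=4.3885 vs cont=15.7478 → 15.7478 [wait]  node(1,1) S=149.0367 payoff=0.0000 vs cont=3.1650 → 3.1650 [wait]  ⇒ S*(1)=-
t_0: node(0,0) S=122.8300 payoff=0.0000 vs cont=9.7134 → 9.7134 [wait]  ⇒ S*(0)=-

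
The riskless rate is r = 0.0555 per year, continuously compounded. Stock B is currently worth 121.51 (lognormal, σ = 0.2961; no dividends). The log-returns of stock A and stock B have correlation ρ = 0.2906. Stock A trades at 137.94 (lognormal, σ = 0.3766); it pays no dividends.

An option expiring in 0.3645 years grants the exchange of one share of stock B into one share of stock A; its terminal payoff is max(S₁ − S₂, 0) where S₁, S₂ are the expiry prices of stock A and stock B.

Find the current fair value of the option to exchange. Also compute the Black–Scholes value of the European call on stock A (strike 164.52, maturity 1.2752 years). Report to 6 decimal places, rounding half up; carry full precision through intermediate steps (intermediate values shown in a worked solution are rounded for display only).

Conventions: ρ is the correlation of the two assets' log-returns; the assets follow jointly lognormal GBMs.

σ_eff = √(σ₁² + σ₂² − 2ρσ₁σ₂) = √(0.3766² + 0.2961² − 2·0.2906·0.3766·0.2961) = 0.405823
d₁ = (ln(S₁/S₂) + (q₂ − q₁ + σ_eff²/2)T) / (σ_eff√T) = (ln(137.94/121.51) + (0.0 − 0.0 + 0.082346)·0.3645) / 0.245011 = 0.640124
d₂ = d₁ − σ_eff√T = 0.640124 − 0.245011 = 0.395113
N(d₁) = 0.738954,  N(d₂) = 0.653620
V = S₁·e^{−q₁T}·N(d₁) − S₂·e^{−q₂T}·N(d₂) = 101.931319 − 79.421400 = 22.509919
[vanilla: stock A call K=164.52]
σ√T = 0.3766·√1.2752 = 0.425275
d₁ = (ln(S/K) + (r+σ²/2)T) / (σ√T) = (ln(137.94/164.52) + (0.0555+0.3766²/2)·1.2752) / 0.425275 = (-0.176213 + 0.161203) / 0.425275 = -0.035296
d₂ = d₁ − σ√T = -0.035296 − 0.425275 = -0.460571
e^{−rT} = 0.931673
N(d₁) = 0.485922,  N(d₂) = 0.322553
price = S·N(d₁) − K·e^{−rT}·N(d₂) = 67.028062 − 49.440594 = 17.587468

exchange price = 22.509919
price(stock A call K=164.52) = 17.587468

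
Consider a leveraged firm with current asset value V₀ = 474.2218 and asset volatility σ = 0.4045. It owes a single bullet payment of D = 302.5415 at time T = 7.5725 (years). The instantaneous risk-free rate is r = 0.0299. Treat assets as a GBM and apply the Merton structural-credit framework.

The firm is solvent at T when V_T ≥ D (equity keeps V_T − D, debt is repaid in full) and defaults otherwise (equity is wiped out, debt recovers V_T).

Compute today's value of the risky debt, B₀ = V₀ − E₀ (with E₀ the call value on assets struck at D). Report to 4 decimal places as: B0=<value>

B0=183.4722

Equity is a call on the firm's assets struck at D = 302.5415:
d₁ = [ln(V₀/D) + (r + σ²/2)T] / (σ√T)
   = [ln(474.2218/302.5415) + (0.0299 + 0.5·0.4045²)·7.5725] / (0.4045·√7.5725)
   = [0.449457 + 0.845925] / 1.113110 = 1.163750
d₂ = d₁ − σ√T = 1.163750 − 1.113110 = 0.050639
N(d₁) = 0.877737,  N(d₂) = 0.520194,  e^(−rT) = 0.797385
E₀ = V₀·N(d₁) − D·e^(−rT)·N(d₂)
   = 474.2218·0.877737 − 302.5415·0.797385·0.520194 = 290.749587
B₀ = V₀ − E₀ = 474.2218 − 290.749587 = 183.472213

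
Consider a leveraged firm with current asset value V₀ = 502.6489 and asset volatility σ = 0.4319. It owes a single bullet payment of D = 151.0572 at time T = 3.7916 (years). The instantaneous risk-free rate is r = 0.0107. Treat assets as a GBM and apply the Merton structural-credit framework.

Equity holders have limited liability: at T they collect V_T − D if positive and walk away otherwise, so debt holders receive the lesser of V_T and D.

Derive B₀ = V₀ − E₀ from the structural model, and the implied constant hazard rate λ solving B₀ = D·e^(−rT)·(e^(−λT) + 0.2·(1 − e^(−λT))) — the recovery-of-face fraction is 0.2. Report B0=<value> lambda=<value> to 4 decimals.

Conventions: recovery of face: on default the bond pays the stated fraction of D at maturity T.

B0=138.4824 lambda=0.0154

With assets at 502.6489 and a single debt payment of 151.0572 at 3.7916 years:
d₁ = [ln(V₀/D) + (r + σ²/2)T] / (σ√T)
   = [ln(502.6489/151.0572) + (0.0107 + 0.5·0.4319²)·3.7916] / (0.4319·√3.7916)
   = [1.202233 + 0.394208] / 0.840997 = 1.898272
d₂ = d₁ − σ√T = 1.898272 − 0.840997 = 1.057275
N(d₁) = 0.971170,  N(d₂) = 0.854807,  e^(−rT) = 0.960242
E₀ = V₀·N(d₁) − D·e^(−rT)·N(d₂)
   = 502.6489·0.971170 − 151.0572·0.960242·0.854807 = 364.166487
B₀ = V₀ − E₀ = 502.6489 − 364.166487 = 138.482413
e^(−λT) = (B₀·e^(rT)/D − 0.2)/(1 − 0.2) = (138.4824·1.041404/151.0572 − 0.2)/0.8 = 0.94339041
λ = −ln(0.94339041)/3.7916 = 0.015370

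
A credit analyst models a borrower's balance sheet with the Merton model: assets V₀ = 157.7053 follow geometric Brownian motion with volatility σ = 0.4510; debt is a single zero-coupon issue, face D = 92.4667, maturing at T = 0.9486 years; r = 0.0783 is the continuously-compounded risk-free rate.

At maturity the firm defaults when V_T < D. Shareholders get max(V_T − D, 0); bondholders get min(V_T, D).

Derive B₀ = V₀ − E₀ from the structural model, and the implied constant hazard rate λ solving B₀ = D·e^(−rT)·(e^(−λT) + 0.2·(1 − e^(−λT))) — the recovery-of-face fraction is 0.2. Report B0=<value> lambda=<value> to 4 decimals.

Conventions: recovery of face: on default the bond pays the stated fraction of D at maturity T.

Equity is a call on the firm's assets struck at D = 92.4667:
d₁ = [ln(V₀/D) + (r + σ²/2)T] / (σ√T)
   = [ln(157.7053/92.4667) + (0.0783 + 0.5·0.4510²)·0.9486] / (0.4510·√0.9486)
   = [0.533880 + 0.170748] / 0.439256 = 1.604138
d₂ = d₁ − σ√T = 1.604138 − 0.439256 = 1.164882
N(d₁) = 0.945658,  N(d₂) = 0.877967,  e^(−rT) = 0.928416
E₀ = V₀·N(d₁) − D·e^(−rT)·N(d₂)
   = 157.7053·0.945658 − 92.4667·0.928416·0.877967 = 73.764020
B₀ = V₀ − E₀ = 157.7053 − 73.764020 = 83.941280
e^(−λT) = (B₀·e^(rT)/D − 0.2)/(1 − 0.2) = (83.9413·1.077103/92.4667 − 0.2)/0.8 = 0.97224349
λ = −ln(0.97224349)/0.9486 = 0.029674

B0=83.9413 lambda=0.0297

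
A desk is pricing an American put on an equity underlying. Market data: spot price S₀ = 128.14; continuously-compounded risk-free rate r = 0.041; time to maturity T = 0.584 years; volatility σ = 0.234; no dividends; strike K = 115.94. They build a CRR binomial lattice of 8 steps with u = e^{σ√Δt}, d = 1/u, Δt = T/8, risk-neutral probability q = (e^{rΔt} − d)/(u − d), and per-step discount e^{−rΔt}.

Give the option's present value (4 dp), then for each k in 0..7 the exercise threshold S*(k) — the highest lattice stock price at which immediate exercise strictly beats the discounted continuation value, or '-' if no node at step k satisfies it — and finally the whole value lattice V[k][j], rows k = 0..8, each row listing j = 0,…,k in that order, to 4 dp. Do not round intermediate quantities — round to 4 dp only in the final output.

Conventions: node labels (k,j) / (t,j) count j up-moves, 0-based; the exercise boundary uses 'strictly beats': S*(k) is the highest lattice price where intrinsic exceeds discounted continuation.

price = 3.3006
boundary = - - - - - 93.4108 99.5072 106.0015
tree:
3.3006
5.1657 1.5130
7.8785 2.5676 0.5000
11.6476 4.2729 0.9304 0.0859
16.5791 6.9381 1.7158 0.1750 0.0000
22.5292 10.9117 3.1288 0.3567 0.0000 0.0000
28.2521 16.4328 5.6266 0.7271 0.0000 0.0000 0.0000
33.6244 22.5292 9.9385 1.4819 0.0000 0.0000 0.0000 0.0000
38.6676 28.2521 16.4328 3.0203 0.0000 0.0000 0.0000 0.0000 0.0000

Δt=0.07300, u=1.06526, d=0.93873, q=0.50789, disc=e^(-rΔt)=0.99701
k=8 terminal: V=max(K-S,0) → 38.6676 28.2521 16.4328 3.0203 0.0000 0.0000 0.0000 0.0000 0.0000
k=7: j=0 S=82.3156 intr=33.6244 cont=33.2779 V=33.6244[EX]; j=1 S=93.4108 intr=22.5292 cont=22.1827 V=22.5292[EX]; j=2 S=106.0015 intr=9.9385 cont=9.5920 V=9.9385[EX]; j=3 S=120.2894 intr=0.0000 cont=1.4819 V=1.4819[hold]; j=4 S=136.5030 intr=0.0000 cont=0.0000 V=0.0000[hold]; j=5 S=154.9021 intr=0.0000 cont=0.0000 V=0.0000[hold]; j=6 S=175.7812 intr=0.0000 cont=0.0000 V=0.0000[hold]; j=7 S=199.4745 intr=0.0000 cont=0.0000 V=0.0000[hold]  S*(7)=106.0015
k=6: j=0 S=87.6879 intr=28.2521 cont=27.9056 V=28.2521[EX]; j=1 S=99.5072 intr=16.4328 cont=16.0863 V=16.4328[EX]; j=2 S=112.9197 intr=3.0203 cont=5.6266 V=5.6266[hold]; j=3 S=128.1400 intr=0.0000 cont=0.7271 V=0.7271[hold]; j=4 S=145.4118 intr=0.0000 cont=0.0000 V=0.0000[hold]; j=5 S=165.0118 intr=0.0000 cont=0.0000 V=0.0000[hold]; j=6 S=187.2535 intr=0.0000 cont=0.0000 V=0.0000[hold]  S*(6)=99.5072
k=5: j=0 S=93.4108 intr=22.5292 cont=22.1827 V=22.5292[EX]; j=1 S=106.0015 intr=9.9385 cont=10.9117 V=10.9117[hold]; j=2 S=120.2894 intr=0.0000 cont=3.1288 V=3.1288[hold]; j=3 S=136.5030 intr=0.0000 cont=0.3567 V=0.3567[hold]; j=4 S=154.9021 intr=0.0000 cont=0.0000 V=0.0000[hold]; j=5 S=175.7812 intr=0.0000 cont=0.0000 V=0.0000[hold]  S*(5)=93.4108
k=4: j=0 S=99.5072 intr=16.4328 cont=16.5791 V=16.5791[hold]; j=1 S=112.9197 intr=3.0203 cont=6.9381 V=6.9381[hold]; j=2 S=128.1400 intr=0.0000 cont=1.7158 V=1.7158[hold]; j=3 S=145.4118 intr=0.0000 cont=0.1750 V=0.1750[hold]; j=4 S=165.0118 intr=0.0000 cont=0.0000 V=0.0000[hold]  S*(4)=-
k=3: j=0 S=106.0015 intr=9.9385 cont=11.6476 V=11.6476[hold]; j=1 S=120.2894 intr=0.0000 cont=4.2729 V=4.2729[hold]; j=2 S=136.5030 intr=0.0000 cont=0.9304 V=0.9304[hold]; j=3 S=154.9021 intr=0.0000 cont=0.0859 V=0.0859[hold]  S*(3)=-
k=2: j=0 S=112.9197 intr=3.0203 cont=7.8785 V=7.8785[hold]; j=1 S=128.1400 intr=0.0000 cont=2.5676 V=2.5676[hold]; j=2 S=145.4118 intr=0.0000 cont=0.5000 V=0.5000[hold]  S*(2)=-
k=1: j=0 S=120.2894 intr=0.0000 cont=5.1657 V=5.1657[hold]; j=1 S=136.5030 intr=0.0000 cont=1.5130 V=1.5130[hold]  S*(1)=-
k=0: j=0 S=128.1400 intr=0.0000 cont=3.3006 V=3.3006[hold]  S*(0)=-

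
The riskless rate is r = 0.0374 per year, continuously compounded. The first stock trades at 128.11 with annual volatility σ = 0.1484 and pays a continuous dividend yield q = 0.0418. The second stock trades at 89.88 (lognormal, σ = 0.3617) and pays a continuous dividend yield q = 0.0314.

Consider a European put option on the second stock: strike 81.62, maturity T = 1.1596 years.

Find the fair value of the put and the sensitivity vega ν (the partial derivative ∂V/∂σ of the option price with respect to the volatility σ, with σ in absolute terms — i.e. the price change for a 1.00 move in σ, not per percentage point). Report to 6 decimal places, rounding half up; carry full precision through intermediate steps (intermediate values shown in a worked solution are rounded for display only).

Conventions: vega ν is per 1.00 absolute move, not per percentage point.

price = 8.909236
ν = 33.492143

σ√T = 0.3617·√1.1596 = 0.389496
d₁ = (ln(S/K) + (r−q+σ²/2)T) / (σ√T) = (ln(89.88/81.62) + (0.0374−0.0314+0.3617²/2)·1.1596) / 0.389496 = (0.096401 + 0.082811) / 0.389496 = 0.460113
d₂ = d₁ − σ√T = 0.460113 − 0.389496 = 0.070618
e^{−rT} = 0.957558
e^{−qT} = 0.964243
N(−d₁) = 0.322717,  N(−d₂) = 0.471851
Put price V = K·e^{−rT}·N(−d₂) − S·e^{−qT}·N(−d₁) = 36.877931 − 27.968695 = 8.909236
φ(d₁) = (1/√(2π))·e^{−d₁²/2} = 0.358872
ν = S·e^{−qT}·φ(d₁)·√T = 33.492143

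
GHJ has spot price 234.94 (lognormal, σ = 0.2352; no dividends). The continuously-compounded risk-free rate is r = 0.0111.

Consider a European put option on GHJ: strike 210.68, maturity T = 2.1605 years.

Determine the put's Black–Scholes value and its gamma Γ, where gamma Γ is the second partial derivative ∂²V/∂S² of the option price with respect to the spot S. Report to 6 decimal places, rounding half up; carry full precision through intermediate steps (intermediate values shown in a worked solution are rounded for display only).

price = 17.792065
Γ = 0.004205

σ√T = 0.2352·√2.1605 = 0.345712
d₁ = (ln(S/K) + (r+σ²/2)T) / (σ√T) = (ln(234.94/210.68) + (0.0111+0.2352²/2)·2.1605) / 0.345712 = (0.108990 + 0.083740) / 0.345712 = 0.557486
d₂ = d₁ − σ√T = 0.557486 − 0.345712 = 0.211774
e^{−rT} = 0.976304
N(−d₁) = 0.288598,  N(−d₂) = 0.416142
Put price V = K·e^{−rT}·N(−d₂) − S·N(−d₁) = 85.595185 − 67.803120 = 17.792065
φ(d₁) = (1/√(2π))·e^{−d₁²/2} = 0.341525
Γ = φ(d₁) / (S·σ·√T) = 0.004205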